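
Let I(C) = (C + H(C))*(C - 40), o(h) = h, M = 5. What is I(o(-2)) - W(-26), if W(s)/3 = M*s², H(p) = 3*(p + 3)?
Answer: -10182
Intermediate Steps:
H(p) = 9 + 3*p (H(p) = 3*(3 + p) = 9 + 3*p)
I(C) = (-40 + C)*(9 + 4*C) (I(C) = (C + (9 + 3*C))*(C - 40) = (9 + 4*C)*(-40 + C) = (-40 + C)*(9 + 4*C))
W(s) = 15*s² (W(s) = 3*(5*s²) = 15*s²)
I(o(-2)) - W(-26) = (-360 - 151*(-2) + 4*(-2)²) - 15*(-26)² = (-360 + 302 + 4*4) - 15*676 = (-360 + 302 + 16) - 1*10140 = -42 - 10140 = -10182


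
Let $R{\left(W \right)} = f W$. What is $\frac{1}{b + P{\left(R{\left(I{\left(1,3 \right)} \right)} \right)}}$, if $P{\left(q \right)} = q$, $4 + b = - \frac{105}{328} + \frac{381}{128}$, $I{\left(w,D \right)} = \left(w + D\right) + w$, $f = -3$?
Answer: $- \frac{5248}{85771} \approx -0.061186$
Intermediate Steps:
$I{\left(w,D \right)} = D + 2 w$ ($I{\left(w,D \right)} = \left(D + w\right) + w = D + 2 w$)
$b = - \frac{7051}{5248}$ ($b = -4 + \left(- \frac{105}{328} + \frac{381}{128}\right) = -4 + \frac{13941}{5248} = - \frac{7051}{5248} \approx -1.3436$)
$R{\left(W \right)} = - 3 W$
$\frac{1}{b + P{\left(R{\left(I{\left(1,3 \right)} \right)} \right)}} = \frac{1}{- \frac{7051}{5248} - 3 \left(3 + 2 \cdot 1\right)} = \frac{1}{- \frac{7051}{5248} - 3 \left(3 + 2\right)} = \frac{1}{- \frac{7051}{5248} - 15} = \frac{1}{- \frac{85771}{5248}} = - \frac{5248}{85771}$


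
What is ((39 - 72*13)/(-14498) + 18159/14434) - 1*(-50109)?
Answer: 2621573151717/52316033 ≈ 50110.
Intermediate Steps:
((39 - 72*13)/(-14498) + 18159/14434) - 1*(-50109) = ((39 - 936)*(-1/14498) + 18159*(1/14434)) + 50109 = (-897*(-1/14498) + 18159/14434) + 50109 = (897/14498 + 18159/14434) + 50109 = 69054120/52316033 + 50109 = 2621573151717/52316033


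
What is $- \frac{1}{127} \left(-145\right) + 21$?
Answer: $\frac{2812}{127} \approx 22.142$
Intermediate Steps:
$- \frac{1}{127} \left(-145\right) + 21 = \left(-1\right) \frac{1}{127} \left(-145\right) + 21 = \left(- \frac{1}{127}\right) \left(-145\right) + 21 = \frac{145}{127} + 21 = \frac{2812}{127}$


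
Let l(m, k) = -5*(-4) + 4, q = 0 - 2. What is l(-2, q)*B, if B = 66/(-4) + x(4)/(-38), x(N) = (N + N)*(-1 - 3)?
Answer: -7140/19 ≈ -375.79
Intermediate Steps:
x(N) = -8*N (x(N) = (2*N)*(-4) = -8*N)
q = -2
B = -595/38 (B = 66/(-4) - 8*4/(-38) = 66*(-¼) - 32*(-1/38) = -33/2 + 16/19 = -595/38 ≈ -15.658)
l(m, k) = 24 (l(m, k) = 20 + 4 = 24)
l(-2, q)*B = 24*(-595/38) = -7140/19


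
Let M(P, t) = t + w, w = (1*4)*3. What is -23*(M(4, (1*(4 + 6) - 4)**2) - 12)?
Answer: -828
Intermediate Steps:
w = 12 (w = 4*3 = 12)
M(P, t) = 12 + t (M(P, t) = t + 12 = 12 + t)
-23*(M(4, (1*(4 + 6) - 4)**2) - 12) = -23*((12 + (1*(4 + 6) - 4)**2) - 12) = -23*((12 + (1*10 - 4)**2) - 12) = -23*((12 + (10 - 4)**2) - 12) = -23*((12 + 6**2) - 12) = -23*((12 + 36) - 12) = -23*(48 - 12) = -23*36 = -828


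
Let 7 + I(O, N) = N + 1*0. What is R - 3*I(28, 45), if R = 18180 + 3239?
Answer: 21305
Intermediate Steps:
R = 21419
I(O, N) = -7 + N (I(O, N) = -7 + (N + 1*0) = -7 + (N + 0) = -7 + N)
R - 3*I(28, 45) = 21419 - 3*(-7 + 45) = 21419 - 3*38 = 21419 - 114 = 21305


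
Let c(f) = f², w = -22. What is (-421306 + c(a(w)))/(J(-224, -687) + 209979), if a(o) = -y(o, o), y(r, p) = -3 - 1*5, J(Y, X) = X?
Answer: -70207/34882 ≈ -2.0127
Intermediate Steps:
y(r, p) = -8 (y(r, p) = -3 - 5 = -8)
a(o) = 8 (a(o) = -1*(-8) = 8)
(-421306 + c(a(w)))/(J(-224, -687) + 209979) = (-421306 + 8²)/(-687 + 209979) = (-421306 + 64)/209292 = -421242*1/209292 = -70207/34882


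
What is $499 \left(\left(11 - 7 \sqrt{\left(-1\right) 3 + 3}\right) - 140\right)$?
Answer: $-64371$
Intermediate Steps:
$499 \left(\left(11 - 7 \sqrt{\left(-1\right) 3 + 3}\right) - 140\right) = 499 \left(\left(11 - 7 \sqrt{-3 + 3}\right) - 140\right) = 499 \left(\left(11 - 7 \sqrt{0}\right) - 140\right) = 499 \left(\left(11 - 0\right) - 140\right) = 499 \left(\left(11 + 0\right) - 140\right) = 499 \left(11 - 140\right) = 499 \left(-129\right) = -64371$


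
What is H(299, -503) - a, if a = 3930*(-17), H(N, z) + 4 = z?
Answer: 66303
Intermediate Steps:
H(N, z) = -4 + z
a = -66810
H(299, -503) - a = (-4 - 503) - 1*(-66810) = -507 + 66810 = 66303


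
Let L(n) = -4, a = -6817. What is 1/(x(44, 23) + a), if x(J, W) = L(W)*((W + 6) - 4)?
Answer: -1/6917 ≈ -0.00014457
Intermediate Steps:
x(J, W) = -8 - 4*W (x(J, W) = -4*((W + 6) - 4) = -4*((6 + W) - 4) = -4*(2 + W) = -8 - 4*W)
1/(x(44, 23) + a) = 1/((-8 - 4*23) - 6817) = 1/((-8 - 92) - 6817) = 1/(-100 - 6817) = 1/(-6917) = -1/6917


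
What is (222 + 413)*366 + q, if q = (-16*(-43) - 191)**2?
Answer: 479419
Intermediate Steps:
q = 247009 (q = (688 - 191)**2 = 497**2 = 247009)
(222 + 413)*366 + q = (222 + 413)*366 + 247009 = 635*366 + 247009 = 232410 + 247009 = 479419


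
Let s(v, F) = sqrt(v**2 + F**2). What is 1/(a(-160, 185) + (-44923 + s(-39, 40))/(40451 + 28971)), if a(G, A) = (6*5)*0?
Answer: -1559322253/1009036404 - 34711*sqrt(3121)/1009036404 ≈ -1.5473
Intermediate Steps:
s(v, F) = sqrt(F**2 + v**2)
a(G, A) = 0 (a(G, A) = 30*0 = 0)
1/(a(-160, 185) + (-44923 + s(-39, 40))/(40451 + 28971)) = 1/(0 + (-44923 + sqrt(40**2 + (-39)**2))/(40451 + 28971)) = 1/(0 + (-44923 + sqrt(1600 + 1521))/69422) = 1/(0 + (-44923 + sqrt(3121))*(1/69422)) = 1/(0 + (-44923/69422 + sqrt(3121)/69422)) = 1/(-44923/69422 + sqrt(3121)/69422)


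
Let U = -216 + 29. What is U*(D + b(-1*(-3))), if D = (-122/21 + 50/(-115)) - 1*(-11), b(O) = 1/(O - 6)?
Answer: -133144/161 ≈ -826.98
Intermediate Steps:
b(O) = 1/(-6 + O)
U = -187
D = 2297/483 (D = (-122*1/21 + 50*(-1/115)) + 11 = (-122/21 - 10/23) + 11 = -3016/483 + 11 = 2297/483 ≈ 4.7557)
U*(D + b(-1*(-3))) = -187*(2297/483 + 1/(-6 - 1*(-3))) = -187*(2297/483 + 1/(-6 + 3)) = -187*(2297/483 + 1/(-3)) = -187*(2297/483 - ⅓) = -187*712/161 = -133144/161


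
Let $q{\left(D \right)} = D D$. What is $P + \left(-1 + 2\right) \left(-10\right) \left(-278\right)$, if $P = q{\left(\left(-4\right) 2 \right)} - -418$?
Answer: $3262$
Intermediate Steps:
$q{\left(D \right)} = D^{2}$
$P = 482$ ($P = \left(\left(-4\right) 2\right)^{2} - -418 = \left(-8\right)^{2} + 418 = 64 + 418 = 482$)
$P + \left(-1 + 2\right) \left(-10\right) \left(-278\right) = 482 + \left(-1 + 2\right) \left(-10\right) \left(-278\right) = 482 + 1 \left(-10\right) \left(-278\right) = 482 - -2780 = 482 + 2780 = 3262$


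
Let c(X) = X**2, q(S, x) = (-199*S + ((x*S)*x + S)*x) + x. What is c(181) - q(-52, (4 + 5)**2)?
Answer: 27661476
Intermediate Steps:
q(S, x) = x - 199*S + x*(S + S*x**2) (q(S, x) = (-199*S + ((S*x)*x + S)*x) + x = (-199*S + (S*x**2 + S)*x) + x = (-199*S + (S + S*x**2)*x) + x = (-199*S + x*(S + S*x**2)) + x = x - 199*S + x*(S + S*x**2))
c(181) - q(-52, (4 + 5)**2) = 181**2 - ((4 + 5)**2 - 199*(-52) - 52*(4 + 5)**2 - 52*(4 + 5)**6) = 32761 - (9**2 + 10348 - 52*9**2 - 52*(9**2)**3) = 32761 - (81 + 10348 - 52*81 - 52*81**3) = 32761 - (81 + 10348 - 4212 - 52*531441) = 32761 - (81 + 10348 - 4212 - 27634932) = 32761 - 1*(-27628715) = 32761 + 27628715 = 27661476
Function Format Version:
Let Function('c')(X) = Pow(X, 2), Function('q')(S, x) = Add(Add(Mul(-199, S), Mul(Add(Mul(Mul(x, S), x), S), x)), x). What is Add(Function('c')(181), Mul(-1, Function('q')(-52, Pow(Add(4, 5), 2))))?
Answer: 27661476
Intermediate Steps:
Function('q')(S, x) = Add(x, Mul(-199, S), Mul(x, Add(S, Mul(S, Pow(x, 2))))) (Function('q')(S, x) = Add(Add(Mul(-199, S), Mul(Add(Mul(Mul(S, x), x), S), x)), x) = Add(Add(Mul(-199, S), Mul(Add(Mul(S, Pow(x, 2)), S), x)), x) = Add(Add(Mul(-199, S), Mul(Add(S, Mul(S, Pow(x, 2))), x)), x) = Add(Add(Mul(-199, S), Mul(x, Add(S, Mul(S, Pow(x, 2))))), x) = Add(x, Mul(-199, S), Mul(x, Add(S, Mul(S, Pow(x, 2))))))
Add(Function('c')(181), Mul(-1, Function('q')(-52, Pow(Add(4, 5), 2)))) = Add(Pow(181, 2), Mul(-1, Add(Pow(Add(4, 5), 2), Mul(-199, -52), Mul(-52, Pow(Add(4, 5), 2)), Mul(-52, Pow(Pow(Add(4, 5), 2), 3))))) = Add(32761, Mul(-1, Add(Pow(9, 2), 10348, Mul(-52, Pow(9, 2)), Mul(-52, Pow(Pow(9, 2), 3))))) = Add(32761, Mul(-1, Add(81, 10348, Mul(-52, 81), Mul(-52, Pow(81, 3))))) = Add(32761, Mul(-1, Add(81, 10348, -4212, Mul(-52, 531441)))) = Add(32761, Mul(-1, Add(81, 10348, -4212, -27634932))) = Add(32761, Mul(-1, -27628715)) = Add(32761, 27628715) = 27661476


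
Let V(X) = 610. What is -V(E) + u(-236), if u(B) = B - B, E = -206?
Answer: -610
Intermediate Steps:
u(B) = 0
-V(E) + u(-236) = -1*610 + 0 = -610 + 0 = -610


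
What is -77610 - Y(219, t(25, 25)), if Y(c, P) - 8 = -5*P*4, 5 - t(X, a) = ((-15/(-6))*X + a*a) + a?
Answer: -91768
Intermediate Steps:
t(X, a) = 5 - a - a² - 5*X/2 (t(X, a) = 5 - (((-15/(-6))*X + a*a) + a) = 5 - (((-15*(-⅙))*X + a²) + a) = 5 - ((5*X/2 + a²) + a) = 5 - ((a² + 5*X/2) + a) = 5 - (a + a² + 5*X/2) = 5 + (-a - a² - 5*X/2) = 5 - a - a² - 5*X/2)
Y(c, P) = 8 - 20*P (Y(c, P) = 8 - 5*P*4 = 8 - 20*P)
-77610 - Y(219, t(25, 25)) = -77610 - (8 - 20*(5 - 1*25 - 1*25² - 5/2*25)) = -77610 - (8 - 20*(5 - 25 - 1*625 - 125/2)) = -77610 - (8 - 20*(5 - 25 - 625 - 125/2)) = -77610 - (8 - 20*(-1415/2)) = -77610 - (8 + 14150) = -77610 - 1*14158 = -77610 - 14158 = -91768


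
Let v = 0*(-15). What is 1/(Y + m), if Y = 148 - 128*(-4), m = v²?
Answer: 1/660 ≈ 0.0015152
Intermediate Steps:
v = 0
m = 0 (m = 0² = 0)
Y = 660 (Y = 148 + 512 = 660)
1/(Y + m) = 1/(660 + 0) = 1/660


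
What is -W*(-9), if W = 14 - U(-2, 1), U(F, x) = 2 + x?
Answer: 99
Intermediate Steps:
W = 11 (W = 14 - (2 + 1) = 14 - 1*3 = 14 - 3 = 11)
-W*(-9) = -1*11*(-9) = -11*(-9) = 99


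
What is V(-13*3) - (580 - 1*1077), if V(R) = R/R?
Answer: 498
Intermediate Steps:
V(R) = 1
V(-13*3) - (580 - 1*1077) = 1 - (580 - 1*1077) = 1 - (580 - 1077) = 1 - 1*(-497) = 1 + 497 = 498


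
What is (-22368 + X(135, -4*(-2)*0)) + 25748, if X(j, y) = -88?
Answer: 3292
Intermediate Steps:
(-22368 + X(135, -4*(-2)*0)) + 25748 = (-22368 - 88) + 25748 = -22456 + 25748 = 3292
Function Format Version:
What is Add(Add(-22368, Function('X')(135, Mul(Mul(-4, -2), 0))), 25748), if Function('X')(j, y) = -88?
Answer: 3292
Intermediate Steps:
Add(Add(-22368, Function('X')(135, Mul(Mul(-4, -2), 0))), 25748) = Add(Add(-22368, -88), 25748) = Add(-22456, 25748) = 3292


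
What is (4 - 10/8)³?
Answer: 1331/64 ≈ 20.797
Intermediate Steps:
(4 - 10/8)³ = (4 - 1*5/4)³ = (4 - 5/4)³ = (11/4)³ = 1331/64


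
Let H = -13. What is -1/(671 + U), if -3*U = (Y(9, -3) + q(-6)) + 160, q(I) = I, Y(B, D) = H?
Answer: -1/624 ≈ -0.0016026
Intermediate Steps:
Y(B, D) = -13
U = -47 (U = -((-13 - 6) + 160)/3 = -(-19 + 160)/3 = -⅓*141 = -47)
-1/(671 + U) = -1/(671 - 47) = -1/624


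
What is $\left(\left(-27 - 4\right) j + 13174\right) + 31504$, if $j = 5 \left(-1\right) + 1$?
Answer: $44802$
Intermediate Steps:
$j = -4$ ($j = -5 + 1 = -4$)
$\left(\left(-27 - 4\right) j + 13174\right) + 31504 = \left(\left(-27 - 4\right) \left(-4\right) + 13174\right) + 31504 = \left(\left(-31\right) \left(-4\right) + 13174\right) + 31504 = \left(124 + 13174\right) + 31504 = 13298 + 31504 = 44802$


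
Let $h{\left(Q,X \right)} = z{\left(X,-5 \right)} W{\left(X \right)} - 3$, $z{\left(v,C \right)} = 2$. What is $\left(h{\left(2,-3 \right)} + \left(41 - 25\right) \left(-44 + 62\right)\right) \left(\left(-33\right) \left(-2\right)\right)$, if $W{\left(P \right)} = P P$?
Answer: $19998$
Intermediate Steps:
$W{\left(P \right)} = P^{2}$
$h{\left(Q,X \right)} = -3 + 2 X^{2}$ ($h{\left(Q,X \right)} = 2 X^{2} - 3 = -3 + 2 X^{2}$)
$\left(h{\left(2,-3 \right)} + \left(41 - 25\right) \left(-44 + 62\right)\right) \left(\left(-33\right) \left(-2\right)\right) = \left(\left(-3 + 2 \left(-3\right)^{2}\right) + \left(41 - 25\right) \left(-44 + 62\right)\right) \left(\left(-33\right) \left(-2\right)\right) = \left(\left(-3 + 2 \cdot 9\right) + 16 \cdot 18\right) 66 = \left(\left(-3 + 18\right) + 288\right) 66 = \left(15 + 288\right) 66 = 303 \cdot 66 = 19998$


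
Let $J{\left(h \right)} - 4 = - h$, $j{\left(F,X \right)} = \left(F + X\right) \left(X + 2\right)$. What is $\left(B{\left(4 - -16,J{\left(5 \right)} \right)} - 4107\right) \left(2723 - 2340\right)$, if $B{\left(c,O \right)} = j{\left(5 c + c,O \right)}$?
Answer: $-1527404$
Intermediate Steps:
$j{\left(F,X \right)} = \left(2 + X\right) \left(F + X\right)$ ($j{\left(F,X \right)} = \left(F + X\right) \left(2 + X\right) = \left(2 + X\right) \left(F + X\right)$)
$J{\left(h \right)} = 4 - h$
$B{\left(c,O \right)} = O^{2} + 2 O + 12 c + 6 O c$ ($B{\left(c,O \right)} = O^{2} + 2 \left(5 c + c\right) + 2 O + \left(5 c + c\right) O = O^{2} + 2 \cdot 6 c + 2 O + 6 c O = O^{2} + 12 c + 2 O + 6 O c = O^{2} + 2 O + 12 c + 6 O c$)
$\left(B{\left(4 - -16,J{\left(5 \right)} \right)} - 4107\right) \left(2723 - 2340\right) = \left(\left(\left(4 - 5\right)^{2} + 2 \left(4 - 5\right) + 12 \left(4 - -16\right) + 6 \left(4 - 5\right) \left(4 - -16\right)\right) - 4107\right) \left(2723 - 2340\right) = \left(\left(\left(4 - 5\right)^{2} + 2 \left(4 - 5\right) + 12 \left(4 + 16\right) + 6 \left(4 - 5\right) \left(4 + 16\right)\right) - 4107\right) 383 = \left(\left(\left(-1\right)^{2} + 2 \left(-1\right) + 12 \cdot 20 + 6 \left(-1\right) 20\right) - 4107\right) 383 = \left(\left(1 - 2 + 240 - 120\right) - 4107\right) 383 = \left(119 - 4107\right) 383 = \left(-3988\right) 383 = -1527404$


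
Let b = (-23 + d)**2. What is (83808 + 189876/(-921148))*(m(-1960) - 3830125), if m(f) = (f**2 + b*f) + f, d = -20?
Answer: -69759773792027175/230287 ≈ -3.0293e+11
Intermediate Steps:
b = 1849 (b = (-23 - 20)**2 = (-43)**2 = 1849)
m(f) = f**2 + 1850*f (m(f) = (f**2 + 1849*f) + f = f**2 + 1850*f)
(83808 + 189876/(-921148))*(m(-1960) - 3830125) = (83808 + 189876/(-921148))*(-1960*(1850 - 1960) - 3830125) = (83808 + 189876*(-1/921148))*(-1960*(-110) - 3830125) = (83808 - 47469/230287)*(215600 - 3830125) = (19299845427/230287)*(-3614525) = -69759773792027175/230287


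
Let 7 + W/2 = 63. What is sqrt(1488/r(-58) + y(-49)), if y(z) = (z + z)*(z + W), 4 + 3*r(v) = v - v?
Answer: 27*I*sqrt(10) ≈ 85.381*I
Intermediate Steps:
W = 112 (W = -14 + 2*63 = -14 + 126 = 112)
r(v) = -4/3 (r(v) = -4/3 + (v - v)/3 = -4/3 + (1/3)*0 = -4/3 + 0 = -4/3)
y(z) = 2*z*(112 + z) (y(z) = (z + z)*(z + 112) = (2*z)*(112 + z) = 2*z*(112 + z))
sqrt(1488/r(-58) + y(-49)) = sqrt(1488/(-4/3) + 2*(-49)*(112 - 49)) = sqrt(1488*(-3/4) + 2*(-49)*63) = sqrt(-1116 - 6174) = sqrt(-7290) = 27*I*sqrt(10)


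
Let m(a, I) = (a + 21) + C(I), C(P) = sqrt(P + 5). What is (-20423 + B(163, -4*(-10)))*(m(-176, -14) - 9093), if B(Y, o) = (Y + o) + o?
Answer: 186624640 - 60540*I ≈ 1.8662e+8 - 60540.0*I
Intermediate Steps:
C(P) = sqrt(5 + P)
m(a, I) = 21 + a + sqrt(5 + I) (m(a, I) = (a + 21) + sqrt(5 + I) = (21 + a) + sqrt(5 + I) = 21 + a + sqrt(5 + I))
B(Y, o) = Y + 2*o
(-20423 + B(163, -4*(-10)))*(m(-176, -14) - 9093) = (-20423 + (163 + 2*(-4*(-10))))*((21 - 176 + sqrt(5 - 14)) - 9093) = (-20423 + (163 + 2*40))*((21 - 176 + sqrt(-9)) - 9093) = (-20423 + (163 + 80))*((21 - 176 + 3*I) - 9093) = (-20423 + 243)*((-155 + 3*I) - 9093) = -20180*(-9248 + 3*I) = 186624640 - 60540*I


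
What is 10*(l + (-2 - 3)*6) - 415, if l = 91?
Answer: 195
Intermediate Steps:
10*(l + (-2 - 3)*6) - 415 = 10*(91 + (-2 - 3)*6) - 415 = 10*(91 - 5*6) - 415 = 10*(91 - 30) - 415 = 10*61 - 415 = 610 - 415 = 195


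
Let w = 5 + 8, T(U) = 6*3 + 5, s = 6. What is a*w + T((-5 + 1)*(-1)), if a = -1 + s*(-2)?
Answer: -146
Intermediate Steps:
T(U) = 23 (T(U) = 18 + 5 = 23)
w = 13
a = -13 (a = -1 + 6*(-2) = -1 - 12 = -13)
a*w + T((-5 + 1)*(-1)) = -13*13 + 23 = -169 + 23 = -146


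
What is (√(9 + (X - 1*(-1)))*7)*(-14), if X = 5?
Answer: -98*√15 ≈ -379.55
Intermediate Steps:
(√(9 + (X - 1*(-1)))*7)*(-14) = (√(9 + (5 - 1*(-1)))*7)*(-14) = (√(9 + (5 + 1))*7)*(-14) = (√(9 + 6)*7)*(-14) = (√15*7)*(-14) = (7*√15)*(-14) = -98*√15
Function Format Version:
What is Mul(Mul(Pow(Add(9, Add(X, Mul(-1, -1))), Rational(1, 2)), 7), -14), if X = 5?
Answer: Mul(-98, Pow(15, Rational(1, 2))) ≈ -379.55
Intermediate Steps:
Mul(Mul(Pow(Add(9, Add(X, Mul(-1, -1))), Rational(1, 2)), 7), -14) = Mul(Mul(Pow(Add(9, Add(5, Mul(-1, -1))), Rational(1, 2)), 7), -14) = Mul(Mul(Pow(Add(9, Add(5, 1)), Rational(1, 2)), 7), -14) = Mul(Mul(Pow(Add(9, 6), Rational(1, 2)), 7), -14) = Mul(Mul(Pow(15, Rational(1, 2)), 7), -14) = Mul(Mul(7, Pow(15, Rational(1, 2))), -14) = Mul(-98, Pow(15, Rational(1, 2)))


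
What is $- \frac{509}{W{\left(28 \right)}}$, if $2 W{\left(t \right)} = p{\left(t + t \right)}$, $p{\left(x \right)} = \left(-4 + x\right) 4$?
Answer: $- \frac{509}{104} \approx -4.8942$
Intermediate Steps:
$p{\left(x \right)} = -16 + 4 x$
$W{\left(t \right)} = -8 + 4 t$ ($W{\left(t \right)} = \frac{-16 + 4 \left(t + t\right)}{2} = \frac{-16 + 4 \cdot 2 t}{2} = \frac{-16 + 8 t}{2} = -8 + 4 t$)
$- \frac{509}{W{\left(28 \right)}} = - \frac{509}{-8 + 4 \cdot 28} = - \frac{509}{-8 + 112} = - \frac{509}{104}$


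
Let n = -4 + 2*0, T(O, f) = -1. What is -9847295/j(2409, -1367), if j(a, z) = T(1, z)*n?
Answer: -9847295/4 ≈ -2.4618e+6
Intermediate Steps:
n = -4 (n = -4 + 0 = -4)
j(a, z) = 4 (j(a, z) = -1*(-4) = 4)
-9847295/j(2409, -1367) = -9847295/4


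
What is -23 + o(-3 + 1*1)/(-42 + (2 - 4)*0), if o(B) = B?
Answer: -482/21 ≈ -22.952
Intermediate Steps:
-23 + o(-3 + 1*1)/(-42 + (2 - 4)*0) = -23 + (-3 + 1*1)/(-42 + (2 - 4)*0) = -23 + (-3 + 1)/(-42 - 2*0) = -23 - 2/(-42 + 0) = -23 - 2/(-42) = -23 - 2*(-1/42) = -23 + 1/21 = -482/21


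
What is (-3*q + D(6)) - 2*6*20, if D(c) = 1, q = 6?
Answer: -257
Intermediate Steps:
(-3*q + D(6)) - 2*6*20 = (-3*6 + 1) - 2*6*20 = (-18 + 1) - 12*20 = -17 - 240 = -257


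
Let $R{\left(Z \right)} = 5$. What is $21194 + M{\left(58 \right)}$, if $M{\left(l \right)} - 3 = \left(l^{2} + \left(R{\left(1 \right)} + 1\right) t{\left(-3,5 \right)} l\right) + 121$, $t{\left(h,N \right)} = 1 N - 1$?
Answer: $26074$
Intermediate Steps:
$t{\left(h,N \right)} = -1 + N$ ($t{\left(h,N \right)} = N - 1 = -1 + N$)
$M{\left(l \right)} = 124 + l^{2} + 24 l$ ($M{\left(l \right)} = 3 + \left(\left(l^{2} + \left(5 + 1\right) \left(-1 + 5\right) l\right) + 121\right) = 3 + \left(\left(l^{2} + 6 \cdot 4 l\right) + 121\right) = 3 + \left(\left(l^{2} + 24 l\right) + 121\right) = 3 + \left(121 + l^{2} + 24 l\right) = 124 + l^{2} + 24 l$)
$21194 + M{\left(58 \right)} = 21194 + \left(124 + 58^{2} + 24 \cdot 58\right) = 21194 + \left(124 + 3364 + 1392\right) = 21194 + 4880 = 26074$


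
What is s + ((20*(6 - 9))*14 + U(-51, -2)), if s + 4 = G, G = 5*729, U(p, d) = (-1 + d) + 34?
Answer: 2832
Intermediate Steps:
U(p, d) = 33 + d
G = 3645
s = 3641 (s = -4 + 3645 = 3641)
s + ((20*(6 - 9))*14 + U(-51, -2)) = 3641 + ((20*(6 - 9))*14 + (33 - 2)) = 3641 + ((20*(-3))*14 + 31) = 3641 + (-60*14 + 31) = 3641 + (-840 + 31) = 3641 - 809 = 2832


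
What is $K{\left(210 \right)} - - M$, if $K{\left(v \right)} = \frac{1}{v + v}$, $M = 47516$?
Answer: $\frac{19956721}{420} \approx 47516.0$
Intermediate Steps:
$K{\left(v \right)} = \frac{1}{2 v}$
$K{\left(210 \right)} - - M = \frac{1}{2 \cdot 210} - \left(-1\right) 47516 = \frac{1}{2} \cdot \frac{1}{210} - -47516 = \frac{1}{420} + 47516 = \frac{19956721}{420}$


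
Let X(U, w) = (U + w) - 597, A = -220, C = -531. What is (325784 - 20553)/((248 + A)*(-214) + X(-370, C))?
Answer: -305231/7490 ≈ -40.752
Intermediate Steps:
X(U, w) = -597 + U + w
(325784 - 20553)/((248 + A)*(-214) + X(-370, C)) = (325784 - 20553)/((248 - 220)*(-214) + (-597 - 370 - 531)) = 305231/(28*(-214) - 1498) = 305231/(-5992 - 1498) = 305231/(-7490) = 305231*(-1/7490) = -305231/7490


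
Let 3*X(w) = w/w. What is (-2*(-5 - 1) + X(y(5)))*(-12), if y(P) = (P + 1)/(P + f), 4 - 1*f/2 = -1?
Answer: -148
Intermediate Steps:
f = 10 (f = 8 - 2*(-1) = 8 + 2 = 10)
y(P) = (1 + P)/(10 + P) (y(P) = (P + 1)/(P + 10) = (1 + P)/(10 + P))
X(w) = ⅓ (X(w) = (w/w)/3 = (⅓)*1 = ⅓)
(-2*(-5 - 1) + X(y(5)))*(-12) = (-2*(-5 - 1) + ⅓)*(-12) = (-2*(-6) + ⅓)*(-12) = (12 + ⅓)*(-12) = (37/3)*(-12) = -148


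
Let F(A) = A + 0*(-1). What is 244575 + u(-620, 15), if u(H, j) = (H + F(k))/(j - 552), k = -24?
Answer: 131337419/537 ≈ 2.4458e+5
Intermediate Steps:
F(A) = A (F(A) = A + 0 = A)
u(H, j) = (-24 + H)/(-552 + j) (u(H, j) = (H - 24)/(j - 552) = (-24 + H)/(-552 + j))
244575 + u(-620, 15) = 244575 + (-24 - 620)/(-552 + 15) = 244575 - 644/(-537) = 244575 - 1/537*(-644) = 244575 + 644/537 = 131337419/537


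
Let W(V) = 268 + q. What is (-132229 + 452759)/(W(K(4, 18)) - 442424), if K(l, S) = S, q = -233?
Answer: -320530/442389 ≈ -0.72454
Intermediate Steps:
W(V) = 35 (W(V) = 268 - 233 = 35)
(-132229 + 452759)/(W(K(4, 18)) - 442424) = (-132229 + 452759)/(35 - 442424) = 320530/(-442389) = 320530*(-1/442389) = -320530/442389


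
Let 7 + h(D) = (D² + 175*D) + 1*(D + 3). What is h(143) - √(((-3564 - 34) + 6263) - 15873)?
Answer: 45613 - 2*I*√3302 ≈ 45613.0 - 114.93*I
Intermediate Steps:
h(D) = -4 + D² + 176*D (h(D) = -7 + ((D² + 175*D) + 1*(D + 3)) = -7 + ((D² + 175*D) + 1*(3 + D)) = -7 + ((D² + 175*D) + (3 + D)) = -7 + (3 + D² + 176*D) = -4 + D² + 176*D)
h(143) - √(((-3564 - 34) + 6263) - 15873) = (-4 + 143² + 176*143) - √(((-3564 - 34) + 6263) - 15873) = (-4 + 20449 + 25168) - √((-3598 + 6263) - 15873) = 45613 - √(2665 - 15873) = 45613 - √(-13208) = 45613 - 2*I*√3302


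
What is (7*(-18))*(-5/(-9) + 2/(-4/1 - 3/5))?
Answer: -350/23 ≈ -15.217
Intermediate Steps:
(7*(-18))*(-5/(-9) + 2/(-4/1 - 3/5)) = -126*(-5*(-⅑) + 2/(-4*1 - 3*⅕)) = -126*(5/9 + 2/(-4 - ⅗)) = -126*(5/9 + 2/(-23/5)) = -126*(5/9 + 2*(-5/23)) = -126*(5/9 - 10/23) = -126*25/207 = -350/23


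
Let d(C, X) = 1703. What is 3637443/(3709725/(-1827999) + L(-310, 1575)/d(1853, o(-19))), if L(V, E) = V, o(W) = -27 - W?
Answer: -3774553136548857/2294780455 ≈ -1.6448e+6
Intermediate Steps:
3637443/(3709725/(-1827999) + L(-310, 1575)/d(1853, o(-19))) = 3637443/(3709725/(-1827999) - 310/1703) = 3637443/(3709725*(-1/1827999) - 310*1/1703) = 3637443/(-1236575/609333 - 310/1703) = 3637443/(-2294780455/1037694099) = 3637443*(-1037694099/2294780455) = -3774553136548857/2294780455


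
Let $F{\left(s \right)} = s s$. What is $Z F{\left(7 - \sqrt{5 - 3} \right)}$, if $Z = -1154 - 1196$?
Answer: $-119850 + 32900 \sqrt{2} \approx -73322.0$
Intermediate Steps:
$F{\left(s \right)} = s^{2}$
$Z = -2350$ ($Z = -1154 - 1196 = -2350$)
$Z F{\left(7 - \sqrt{5 - 3} \right)} = - 2350 \left(7 - \sqrt{5 - 3}\right)^{2} = - 2350 \left(7 - \sqrt{2}\right)^{2}$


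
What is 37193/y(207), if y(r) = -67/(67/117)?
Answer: -2861/9 ≈ -317.89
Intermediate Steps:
y(r) = -117 (y(r) = -67/(67*(1/117)) = -67/67/117 = -67*117/67 = -117)
37193/y(207) = 37193/(-117) = 37193*(-1/117) = -2861/9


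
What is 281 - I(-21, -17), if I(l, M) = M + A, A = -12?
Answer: 310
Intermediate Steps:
I(l, M) = -12 + M (I(l, M) = M - 12 = -12 + M)
281 - I(-21, -17) = 281 - (-12 - 17) = 281 - 1*(-29) = 281 + 29 = 310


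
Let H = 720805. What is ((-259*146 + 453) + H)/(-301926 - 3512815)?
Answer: -683444/3814741 ≈ -0.17916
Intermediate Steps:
((-259*146 + 453) + H)/(-301926 - 3512815) = ((-259*146 + 453) + 720805)/(-301926 - 3512815) = ((-37814 + 453) + 720805)/(-3814741) = (-37361 + 720805)*(-1/3814741) = 683444*(-1/3814741) = -683444/3814741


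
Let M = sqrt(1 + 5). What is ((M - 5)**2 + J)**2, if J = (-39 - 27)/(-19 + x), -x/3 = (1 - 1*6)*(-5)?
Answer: 3545500/2209 - 29800*sqrt(6)/47 ≈ 51.944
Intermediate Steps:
x = -75 (x = -3*(1 - 1*6)*(-5) = -3*(1 - 6)*(-5) = -(-15)*(-5) = -3*25 = -75)
J = 33/47 (J = (-39 - 27)/(-19 - 75) = -66/(-94) = -66*(-1/94) = 33/47 ≈ 0.70213)
M = sqrt(6) ≈ 2.4495
((M - 5)**2 + J)**2 = ((sqrt(6) - 5)**2 + 33/47)**2 = ((-5 + sqrt(6))**2 + 33/47)**2 = (33/47 + (-5 + sqrt(6))**2)**2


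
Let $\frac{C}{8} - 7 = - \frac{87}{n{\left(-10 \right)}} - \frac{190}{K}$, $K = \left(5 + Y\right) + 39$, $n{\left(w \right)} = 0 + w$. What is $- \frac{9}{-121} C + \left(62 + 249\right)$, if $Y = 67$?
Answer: $\frac{7148059}{22385} \approx 319.32$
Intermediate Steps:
$n{\left(w \right)} = w$
$K = 111$ ($K = \left(5 + 67\right) + 39 = 72 + 39 = 111$)
$C = \frac{62108}{555}$ ($C = 56 + 8 \left(- \frac{87}{-10} - \frac{190}{111}\right) = 56 + 8 \left(\left(-87\right) \left(- \frac{1}{10}\right) - \frac{190}{111}\right) = 56 + 8 \left(\frac{87}{10} - \frac{190}{111}\right) = 56 + 8 \cdot \frac{7757}{1110} = 56 + \frac{31028}{555} = \frac{62108}{555} \approx 111.91$)
$- \frac{9}{-121} C + \left(62 + 249\right) = - \frac{9}{-121} \cdot \frac{62108}{555} + \left(62 + 249\right) = \left(-9\right) \left(- \frac{1}{121}\right) \frac{62108}{555} + 311 = \frac{9}{121} \cdot \frac{62108}{555} + 311 = \frac{186324}{22385} + 311 = \frac{7148059}{22385}$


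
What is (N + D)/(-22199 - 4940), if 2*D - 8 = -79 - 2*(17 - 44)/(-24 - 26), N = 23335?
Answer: -582474/678475 ≈ -0.85850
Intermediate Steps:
D = -901/25 (D = 4 + (-79 - 2*(17 - 44)/(-24 - 26))/2 = 4 + (-79 - (-54)/(-50))/2 = 4 + (-79 - (-54)*(-1)/50)/2 = 4 + (-79 - 2*27/50)/2 = 4 + (-79 - 27/25)/2 = 4 + (½)*(-2002/25) = 4 - 1001/25 = -901/25 ≈ -36.040)
(N + D)/(-22199 - 4940) = (23335 - 901/25)/(-22199 - 4940) = (582474/25)/(-27139) = (582474/25)*(-1/27139) = -582474/678475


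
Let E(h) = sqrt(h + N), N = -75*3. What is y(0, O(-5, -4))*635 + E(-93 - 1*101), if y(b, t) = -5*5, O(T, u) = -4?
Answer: -15875 + I*sqrt(419) ≈ -15875.0 + 20.469*I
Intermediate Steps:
N = -225
y(b, t) = -25
E(h) = sqrt(-225 + h) (E(h) = sqrt(h - 225) = sqrt(-225 + h))
y(0, O(-5, -4))*635 + E(-93 - 1*101) = -25*635 + sqrt(-225 + (-93 - 1*101)) = -15875 + sqrt(-225 + (-93 - 101)) = -15875 + sqrt(-225 - 194) = -15875 + sqrt(-419) = -15875 + I*sqrt(419)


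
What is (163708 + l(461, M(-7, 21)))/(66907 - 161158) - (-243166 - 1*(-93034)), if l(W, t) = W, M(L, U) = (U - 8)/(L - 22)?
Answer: 4716642321/31417 ≈ 1.5013e+5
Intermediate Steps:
M(L, U) = (-8 + U)/(-22 + L)
(163708 + l(461, M(-7, 21)))/(66907 - 161158) - (-243166 - 1*(-93034)) = (163708 + 461)/(66907 - 161158) - (-243166 - 1*(-93034)) = 164169/(-94251) - (-243166 + 93034) = 164169*(-1/94251) - 1*(-150132) = -54723/31417 + 150132 = 4716642321/31417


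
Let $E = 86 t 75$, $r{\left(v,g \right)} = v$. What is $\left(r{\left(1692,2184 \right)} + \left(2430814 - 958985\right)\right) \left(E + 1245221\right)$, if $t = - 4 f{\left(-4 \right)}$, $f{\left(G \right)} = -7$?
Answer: $2100977185741$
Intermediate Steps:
$t = 28$ ($t = \left(-4\right) \left(-7\right) = 28$)
$E = 180600$ ($E = 86 \cdot 28 \cdot 75 = 2408 \cdot 75 = 180600$)
$\left(r{\left(1692,2184 \right)} + \left(2430814 - 958985\right)\right) \left(E + 1245221\right) = \left(1692 + \left(2430814 - 958985\right)\right) \left(180600 + 1245221\right) = \left(1692 + 1471829\right) 1425821 = 1473521 \cdot 1425821 = 2100977185741$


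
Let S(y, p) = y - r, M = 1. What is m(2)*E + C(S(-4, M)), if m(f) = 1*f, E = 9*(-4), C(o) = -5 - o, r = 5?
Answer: -68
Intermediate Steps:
S(y, p) = -5 + y (S(y, p) = y - 1*5 = y - 5 = -5 + y)
E = -36
m(f) = f
m(2)*E + C(S(-4, M)) = 2*(-36) + (-5 - (-5 - 4)) = -72 + (-5 - 1*(-9)) = -72 + (-5 + 9) = -72 + 4 = -68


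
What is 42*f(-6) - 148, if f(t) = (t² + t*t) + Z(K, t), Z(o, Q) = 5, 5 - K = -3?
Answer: 3086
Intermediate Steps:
K = 8 (K = 5 - 1*(-3) = 5 + 3 = 8)
f(t) = 5 + 2*t² (f(t) = (t² + t*t) + 5 = (t² + t²) + 5 = 2*t² + 5 = 5 + 2*t²)
42*f(-6) - 148 = 42*(5 + 2*(-6)²) - 148 = 42*(5 + 2*36) - 148 = 42*(5 + 72) - 148 = 42*77 - 148 = 3234 - 148 = 3086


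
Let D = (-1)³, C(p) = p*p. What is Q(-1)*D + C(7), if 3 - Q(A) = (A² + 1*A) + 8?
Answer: 54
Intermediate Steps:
C(p) = p²
Q(A) = -5 - A - A² (Q(A) = 3 - ((A² + 1*A) + 8) = 3 - ((A² + A) + 8) = 3 - ((A + A²) + 8) = 3 - (8 + A + A²) = 3 + (-8 - A - A²) = -5 - A - A²)
D = -1
Q(-1)*D + C(7) = (-5 - 1*(-1) - 1*(-1)²)*(-1) + 7² = (-5 + 1 - 1*1)*(-1) + 49 = (-5 + 1 - 1)*(-1) + 49 = -5*(-1) + 49 = 5 + 49 = 54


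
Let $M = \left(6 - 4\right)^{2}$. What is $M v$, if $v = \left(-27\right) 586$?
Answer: $-63288$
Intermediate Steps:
$M = 4$ ($M = 2^{2} = 4$)
$v = -15822$
$M v = 4 \left(-15822\right) = -63288$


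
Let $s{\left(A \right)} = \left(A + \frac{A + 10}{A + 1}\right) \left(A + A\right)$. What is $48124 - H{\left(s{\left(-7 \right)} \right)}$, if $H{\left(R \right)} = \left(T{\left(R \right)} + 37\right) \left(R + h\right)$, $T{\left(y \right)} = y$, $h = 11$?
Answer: $31652$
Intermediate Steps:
$s{\left(A \right)} = 2 A \left(A + \frac{10 + A}{1 + A}\right)$ ($s{\left(A \right)} = \left(A + \frac{10 + A}{1 + A}\right) 2 A = 2 A \left(A + \frac{10 + A}{1 + A}\right)$)
$H{\left(R \right)} = \left(11 + R\right) \left(37 + R\right)$ ($H{\left(R \right)} = \left(R + 37\right) \left(R + 11\right) = \left(37 + R\right) \left(11 + R\right) = \left(11 + R\right) \left(37 + R\right)$)
$48124 - H{\left(s{\left(-7 \right)} \right)} = 48124 - \left(407 + \left(2 \left(-7\right) \frac{1}{1 - 7} \left(10 + \left(-7\right)^{2} + 2 \left(-7\right)\right)\right)^{2} + 48 \cdot 2 \left(-7\right) \frac{1}{1 - 7} \left(10 + \left(-7\right)^{2} + 2 \left(-7\right)\right)\right) = 48124 - \left(407 + \left(2 \left(-7\right) \frac{1}{-6} \left(10 + 49 - 14\right)\right)^{2} + 48 \cdot 2 \left(-7\right) \frac{1}{-6} \left(10 + 49 - 14\right)\right) = 48124 - \left(407 + \left(2 \left(-7\right) \left(- \frac{1}{6}\right) 45\right)^{2} + 48 \cdot 2 \left(-7\right) \left(- \frac{1}{6}\right) 45\right) = 48124 - \left(407 + 105^{2} + 48 \cdot 105\right) = 48124 - \left(407 + 11025 + 5040\right) = 48124 - 16472 = 31652$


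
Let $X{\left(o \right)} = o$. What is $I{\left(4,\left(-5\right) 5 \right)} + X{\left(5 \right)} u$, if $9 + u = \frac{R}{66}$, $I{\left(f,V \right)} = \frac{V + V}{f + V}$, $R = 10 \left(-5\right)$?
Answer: $- \frac{10720}{231} \approx -46.407$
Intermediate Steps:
$R = -50$
$I{\left(f,V \right)} = \frac{2 V}{V + f}$
$u = - \frac{322}{33}$ ($u = -9 - \frac{50}{66} = -9 - \frac{25}{33} = - \frac{322}{33} \approx -9.7576$)
$I{\left(4,\left(-5\right) 5 \right)} + X{\left(5 \right)} u = \frac{2 \left(\left(-5\right) 5\right)}{\left(-5\right) 5 + 4} + 5 \left(- \frac{322}{33}\right) = 2 \left(-25\right) \frac{1}{-25 + 4} - \frac{1610}{33} = 2 \left(-25\right) \frac{1}{-21} - \frac{1610}{33} = 2 \left(-25\right) \left(- \frac{1}{21}\right) - \frac{1610}{33} = \frac{50}{21} - \frac{1610}{33} = - \frac{10720}{231}$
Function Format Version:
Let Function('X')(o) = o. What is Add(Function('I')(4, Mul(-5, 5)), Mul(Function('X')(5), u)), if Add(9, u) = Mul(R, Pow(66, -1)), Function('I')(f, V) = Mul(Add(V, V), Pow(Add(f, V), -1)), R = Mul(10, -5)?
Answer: Rational(-10720, 231) ≈ -46.407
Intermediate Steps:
R = -50
Function('I')(f, V) = Mul(2, V, Pow(Add(V, f), -1)) (Function('I')(f, V) = Mul(Mul(2, V), Pow(Add(V, f), -1)) = Mul(2, V, Pow(Add(V, f), -1)))
u = Rational(-322, 33) (u = Add(-9, Mul(-50, Pow(66, -1))) = Add(-9, Mul(-50, Rational(1, 66))) = Add(-9, Rational(-25, 33)) = Rational(-322, 33) ≈ -9.7576)
Add(Function('I')(4, Mul(-5, 5)), Mul(Function('X')(5), u)) = Add(Mul(2, Mul(-5, 5), Pow(Add(Mul(-5, 5), 4), -1)), Mul(5, Rational(-322, 33))) = Add(Mul(2, -25, Pow(Add(-25, 4), -1)), Rational(-1610, 33)) = Add(Mul(2, -25, Pow(-21, -1)), Rational(-1610, 33)) = Add(Mul(2, -25, Rational(-1, 21)), Rational(-1610, 33)) = Add(Rational(50, 21), Rational(-1610, 33)) = Rational(-10720, 231)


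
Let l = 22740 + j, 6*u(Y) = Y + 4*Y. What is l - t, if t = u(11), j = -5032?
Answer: 106193/6 ≈ 17699.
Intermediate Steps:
u(Y) = 5*Y/6 (u(Y) = (Y + 4*Y)/6 = (5*Y)/6 = 5*Y/6)
t = 55/6 (t = (⅚)*11 = 55/6 ≈ 9.1667)
l = 17708 (l = 22740 - 5032 = 17708)
l - t = 17708 - 1*55/6 = 17708 - 55/6 = 106193/6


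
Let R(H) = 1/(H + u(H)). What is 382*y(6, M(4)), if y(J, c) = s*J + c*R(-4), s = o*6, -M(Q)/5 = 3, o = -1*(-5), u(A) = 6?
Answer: 65895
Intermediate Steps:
o = 5
R(H) = 1/(6 + H) (R(H) = 1/(H + 6) = 1/(6 + H))
M(Q) = -15 (M(Q) = -5*3 = -15)
s = 30 (s = 5*6 = 30)
y(J, c) = c/2 + 30*J (y(J, c) = 30*J + c/(6 - 4) = 30*J + c/2 = c/2 + 30*J)
382*y(6, M(4)) = 382*((½)*(-15) + 30*6) = 382*(-15/2 + 180) = 382*(345/2) = 65895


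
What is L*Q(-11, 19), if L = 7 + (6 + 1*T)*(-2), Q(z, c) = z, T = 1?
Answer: 77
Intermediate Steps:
L = -7 (L = 7 + (6 + 1*1)*(-2) = 7 + (6 + 1)*(-2) = 7 + 7*(-2) = 7 - 14 = -7)
L*Q(-11, 19) = -7*(-11) = 77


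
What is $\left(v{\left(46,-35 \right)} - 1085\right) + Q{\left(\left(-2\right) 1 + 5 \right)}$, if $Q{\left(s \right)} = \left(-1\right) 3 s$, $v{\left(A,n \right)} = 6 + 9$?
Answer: $-1079$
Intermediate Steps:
$v{\left(A,n \right)} = 15$
$Q{\left(s \right)} = - 3 s$
$\left(v{\left(46,-35 \right)} - 1085\right) + Q{\left(\left(-2\right) 1 + 5 \right)} = \left(15 - 1085\right) - 3 \left(\left(-2\right) 1 + 5\right) = -1070 - 3 \left(-2 + 5\right) = -1070 - 9 = -1079$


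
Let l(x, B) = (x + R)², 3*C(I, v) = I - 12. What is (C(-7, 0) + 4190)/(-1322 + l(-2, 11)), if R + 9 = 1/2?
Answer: -50204/14541 ≈ -3.4526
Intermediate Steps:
R = -17/2 (R = -9 + 1/2 = -9 + ½ = -17/2 ≈ -8.5000)
C(I, v) = -4 + I/3 (C(I, v) = (I - 12)/3 = (-12 + I)/3 = -4 + I/3)
l(x, B) = (-17/2 + x)² (l(x, B) = (x - 17/2)² = (-17/2 + x)²)
(C(-7, 0) + 4190)/(-1322 + l(-2, 11)) = ((-4 + (⅓)*(-7)) + 4190)/(-1322 + (-17 + 2*(-2))²/4) = ((-4 - 7/3) + 4190)/(-1322 + (-17 - 4)²/4) = (-19/3 + 4190)/(-1322 + (¼)*(-21)²) = 12551/(3*(-1322 + (¼)*441)) = 12551/(3*(-1322 + 441/4)) = 12551/(3*(-4847/4)) = (12551/3)*(-4/4847) = -50204/14541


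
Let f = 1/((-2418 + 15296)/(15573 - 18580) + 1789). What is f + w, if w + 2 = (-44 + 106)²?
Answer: 20618653097/5366645 ≈ 3842.0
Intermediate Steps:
w = 3842 (w = -2 + (-44 + 106)² = -2 + 62² = -2 + 3844 = 3842)
f = 3007/5366645 (f = 1/(12878/(-3007) + 1789) = 1/(12878*(-1/3007) + 1789) = 1/(-12878/3007 + 1789) = 1/(5366645/3007) = 3007/5366645 ≈ 0.00056031)
f + w = 3007/5366645 + 3842 = 20618653097/5366645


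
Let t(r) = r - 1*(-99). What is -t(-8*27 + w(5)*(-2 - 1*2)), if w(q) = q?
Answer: 137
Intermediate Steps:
t(r) = 99 + r (t(r) = r + 99 = 99 + r)
-t(-8*27 + w(5)*(-2 - 1*2)) = -(99 + (-8*27 + 5*(-2 - 1*2))) = -(99 + (-216 + 5*(-2 - 2))) = -(99 + (-216 + 5*(-4))) = -(99 + (-216 - 20)) = -(99 - 236) = -1*(-137) = 137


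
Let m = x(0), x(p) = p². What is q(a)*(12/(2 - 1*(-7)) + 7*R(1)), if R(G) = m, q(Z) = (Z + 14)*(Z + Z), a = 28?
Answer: 3136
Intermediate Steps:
q(Z) = 2*Z*(14 + Z) (q(Z) = (14 + Z)*(2*Z) = 2*Z*(14 + Z))
m = 0 (m = 0² = 0)
R(G) = 0
q(a)*(12/(2 - 1*(-7)) + 7*R(1)) = (2*28*(14 + 28))*(12/(2 - 1*(-7)) + 7*0) = (2*28*42)*(12/(2 + 7) + 0) = 2352*(12/9 + 0) = 2352*(12*(⅑) + 0) = 2352*(4/3 + 0) = 2352*(4/3) = 3136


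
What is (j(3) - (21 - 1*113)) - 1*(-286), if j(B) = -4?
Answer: 374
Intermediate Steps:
(j(3) - (21 - 1*113)) - 1*(-286) = (-4 - (21 - 1*113)) - 1*(-286) = (-4 - (21 - 113)) + 286 = (-4 - 1*(-92)) + 286 = (-4 + 92) + 286 = 88 + 286 = 374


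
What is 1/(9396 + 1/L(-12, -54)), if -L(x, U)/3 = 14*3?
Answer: 126/1183895 ≈ 0.00010643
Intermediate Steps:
L(x, U) = -126 (L(x, U) = -42*3 = -3*42 = -126)
1/(9396 + 1/L(-12, -54)) = 1/(9396 + 1/(-126)) = 1/(9396 - 1/126) = 1/(1183895/126) = 126/1183895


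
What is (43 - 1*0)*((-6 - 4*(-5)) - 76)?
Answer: -2666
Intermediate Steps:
(43 - 1*0)*((-6 - 4*(-5)) - 76) = (43 + 0)*((-6 + 20) - 76) = 43*(14 - 76) = 43*(-62) = -2666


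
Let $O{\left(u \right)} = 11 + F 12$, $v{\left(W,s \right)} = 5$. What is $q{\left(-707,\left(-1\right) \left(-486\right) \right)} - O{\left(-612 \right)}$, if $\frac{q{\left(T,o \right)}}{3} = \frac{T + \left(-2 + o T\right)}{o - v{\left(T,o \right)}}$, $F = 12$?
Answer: $- \frac{1107488}{481} \approx -2302.5$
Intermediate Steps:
$q{\left(T,o \right)} = \frac{3 \left(-2 + T + T o\right)}{-5 + o}$ ($q{\left(T,o \right)} = 3 \frac{T + \left(-2 + o T\right)}{o - 5} = 3 \frac{T + \left(-2 + T o\right)}{o - 5} = 3 \frac{-2 + T + T o}{-5 + o} = \frac{3 \left(-2 + T + T o\right)}{-5 + o}$)
$O{\left(u \right)} = 155$ ($O{\left(u \right)} = 11 + 12 \cdot 12 = 11 + 144 = 155$)
$q{\left(-707,\left(-1\right) \left(-486\right) \right)} - O{\left(-612 \right)} = \frac{3 \left(-2 - 707 - 707 \left(\left(-1\right) \left(-486\right)\right)\right)}{-5 - -486} - 155 = \frac{3 \left(-2 - 707 - 343602\right)}{-5 + 486} - 155 = \frac{3 \left(-2 - 707 - 343602\right)}{481} - 155 = 3 \cdot \frac{1}{481} \left(-344311\right) - 155 = - \frac{1032933}{481} - 155 = - \frac{1107488}{481}$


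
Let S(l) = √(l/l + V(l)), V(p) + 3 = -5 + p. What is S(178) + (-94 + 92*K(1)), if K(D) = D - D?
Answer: -94 + 3*√19 ≈ -80.923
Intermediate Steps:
V(p) = -8 + p (V(p) = -3 + (-5 + p) = -8 + p)
K(D) = 0
S(l) = √(-7 + l) (S(l) = √(l/l + (-8 + l)) = √(1 + (-8 + l)) = √(-7 + l))
S(178) + (-94 + 92*K(1)) = √(-7 + 178) + (-94 + 92*0) = √171 + (-94 + 0) = 3*√19 - 94 = -94 + 3*√19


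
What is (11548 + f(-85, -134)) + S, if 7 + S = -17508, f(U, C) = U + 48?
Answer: -6004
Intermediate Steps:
f(U, C) = 48 + U
S = -17515 (S = -7 - 17508 = -17515)
(11548 + f(-85, -134)) + S = (11548 + (48 - 85)) - 17515 = (11548 - 37) - 17515 = 11511 - 17515 = -6004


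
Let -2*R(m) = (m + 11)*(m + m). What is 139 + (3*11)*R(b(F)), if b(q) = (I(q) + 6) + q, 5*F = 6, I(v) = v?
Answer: -130967/25 ≈ -5238.7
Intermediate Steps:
F = 6/5 (F = (1/5)*6 = 6/5 ≈ 1.2000)
b(q) = 6 + 2*q (b(q) = (q + 6) + q = (6 + q) + q = 6 + 2*q)
R(m) = -m*(11 + m) (R(m) = -(m + 11)*(m + m)/2 = -(11 + m)*2*m/2 = -m*(11 + m))
139 + (3*11)*R(b(F)) = 139 + (3*11)*(-(6 + 2*(6/5))*(11 + (6 + 2*(6/5)))) = 139 + 33*(-(6 + 12/5)*(11 + (6 + 12/5))) = 139 + 33*(-1*42/5*(11 + 42/5)) = 139 + 33*(-1*42/5*97/5) = 139 + 33*(-4074/25) = 139 - 134442/25 = -130967/25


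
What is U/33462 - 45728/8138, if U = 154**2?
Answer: -2337674/476073 ≈ -4.9103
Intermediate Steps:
U = 23716
U/33462 - 45728/8138 = 23716/33462 - 45728/8138 = 23716*(1/33462) - 45728*1/8138 = 1078/1521 - 22864/4069 = -2337674/476073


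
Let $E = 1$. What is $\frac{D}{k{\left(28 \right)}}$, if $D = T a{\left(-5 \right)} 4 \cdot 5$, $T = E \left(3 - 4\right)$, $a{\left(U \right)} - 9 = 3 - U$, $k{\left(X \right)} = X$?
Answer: $- \frac{85}{7} \approx -12.143$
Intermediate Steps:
$a{\left(U \right)} = 12 - U$ ($a{\left(U \right)} = 9 - \left(-3 + U\right) = 12 - U$)
$T = -1$ ($T = 1 \left(3 - 4\right) = 1 \left(-1\right) = -1$)
$D = -340$ ($D = - (12 - -5) 4 \cdot 5 = - (12 + 5) 20 = \left(-1\right) 17 \cdot 20 = \left(-17\right) 20 = -340$)
$\frac{D}{k{\left(28 \right)}} = \frac{1}{28} \left(-340\right) = - \frac{85}{7}$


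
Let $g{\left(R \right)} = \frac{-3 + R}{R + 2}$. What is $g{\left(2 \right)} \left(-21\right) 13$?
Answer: $\frac{273}{4} \approx 68.25$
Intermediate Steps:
$g{\left(R \right)} = \frac{-3 + R}{2 + R}$
$g{\left(2 \right)} \left(-21\right) 13 = \frac{-3 + 2}{2 + 2} \left(-21\right) 13 = \frac{1}{4} \left(-1\right) \left(-21\right) 13 = \left(- \frac{1}{4}\right) \left(-21\right) 13 = \frac{21}{4} \cdot 13 = \frac{273}{4}$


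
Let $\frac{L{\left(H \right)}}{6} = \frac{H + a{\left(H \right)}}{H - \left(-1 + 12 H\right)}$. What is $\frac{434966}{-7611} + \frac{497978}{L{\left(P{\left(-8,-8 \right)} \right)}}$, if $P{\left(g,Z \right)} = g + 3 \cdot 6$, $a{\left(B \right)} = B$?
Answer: $- \frac{22954124819}{50740} \approx -4.5239 \cdot 10^{5}$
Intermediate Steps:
$P{\left(g,Z \right)} = 18 + g$ ($P{\left(g,Z \right)} = g + 18 = 18 + g$)
$L{\left(H \right)} = \frac{12 H}{1 - 11 H}$ ($L{\left(H \right)} = 6 \frac{H + H}{H - \left(-1 + 12 H\right)} = 6 \frac{2 H}{1 - 11 H} = \frac{12 H}{1 - 11 H}$)
$\frac{434966}{-7611} + \frac{497978}{L{\left(P{\left(-8,-8 \right)} \right)}} = \frac{434966}{-7611} + \frac{497978}{\left(-12\right) \left(18 - 8\right) \frac{1}{-1 + 11 \left(18 - 8\right)}} = 434966 \left(- \frac{1}{7611}\right) + \frac{497978}{\left(-12\right) 10 \frac{1}{-1 + 11 \cdot 10}} = - \frac{434966}{7611} + \frac{497978}{\left(-12\right) 10 \frac{1}{-1 + 110}} = - \frac{434966}{7611} + \frac{497978}{\left(-12\right) 10 \cdot \frac{1}{109}} = - \frac{434966}{7611} + \frac{497978}{- \frac{120}{109}} = - \frac{434966}{7611} + 497978 \left(- \frac{109}{120}\right) = - \frac{434966}{7611} - \frac{27139801}{60} = - \frac{22954124819}{50740}$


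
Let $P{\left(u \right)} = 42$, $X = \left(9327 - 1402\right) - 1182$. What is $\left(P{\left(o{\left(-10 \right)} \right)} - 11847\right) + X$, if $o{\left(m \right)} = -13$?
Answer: $-5062$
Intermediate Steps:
$X = 6743$ ($X = 7925 - 1182 = 6743$)
$\left(P{\left(o{\left(-10 \right)} \right)} - 11847\right) + X = \left(42 - 11847\right) + 6743 = -11805 + 6743 = -5062$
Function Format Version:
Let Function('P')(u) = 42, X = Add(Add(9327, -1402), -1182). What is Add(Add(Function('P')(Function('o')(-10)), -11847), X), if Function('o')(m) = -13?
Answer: -5062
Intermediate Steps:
X = 6743 (X = Add(7925, -1182) = 6743)
Add(Add(Function('P')(Function('o')(-10)), -11847), X) = Add(Add(42, -11847), 6743) = Add(-11805, 6743) = -5062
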